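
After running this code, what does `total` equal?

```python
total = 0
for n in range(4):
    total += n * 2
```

Let's trace through this code step by step.

Initialize: total = 0
Entering loop: for n in range(4):

After execution: total = 12
12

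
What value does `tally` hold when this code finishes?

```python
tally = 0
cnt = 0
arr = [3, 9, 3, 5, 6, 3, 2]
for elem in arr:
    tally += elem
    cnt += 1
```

Let's trace through this code step by step.

Initialize: tally = 0
Initialize: cnt = 0
Initialize: arr = [3, 9, 3, 5, 6, 3, 2]
Entering loop: for elem in arr:

After execution: tally = 31
31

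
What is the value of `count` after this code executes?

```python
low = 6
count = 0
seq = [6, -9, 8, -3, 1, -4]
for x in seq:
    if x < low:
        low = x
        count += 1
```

Let's trace through this code step by step.

Initialize: low = 6
Initialize: count = 0
Initialize: seq = [6, -9, 8, -3, 1, -4]
Entering loop: for x in seq:

After execution: count = 1
1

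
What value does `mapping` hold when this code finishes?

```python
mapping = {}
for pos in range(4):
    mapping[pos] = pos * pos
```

Let's trace through this code step by step.

Initialize: mapping = {}
Entering loop: for pos in range(4):

After execution: mapping = {0: 0, 1: 1, 2: 4, 3: 9}
{0: 0, 1: 1, 2: 4, 3: 9}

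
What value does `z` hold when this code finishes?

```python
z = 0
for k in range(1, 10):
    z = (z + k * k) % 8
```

Let's trace through this code step by step.

Initialize: z = 0
Entering loop: for k in range(1, 10):

After execution: z = 5
5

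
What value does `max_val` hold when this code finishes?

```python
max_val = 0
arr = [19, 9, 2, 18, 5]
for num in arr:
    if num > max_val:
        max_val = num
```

Let's trace through this code step by step.

Initialize: max_val = 0
Initialize: arr = [19, 9, 2, 18, 5]
Entering loop: for num in arr:

After execution: max_val = 19
19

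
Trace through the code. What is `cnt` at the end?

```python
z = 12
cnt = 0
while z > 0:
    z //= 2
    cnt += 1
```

Let's trace through this code step by step.

Initialize: z = 12
Initialize: cnt = 0
Entering loop: while z > 0:

After execution: cnt = 4
4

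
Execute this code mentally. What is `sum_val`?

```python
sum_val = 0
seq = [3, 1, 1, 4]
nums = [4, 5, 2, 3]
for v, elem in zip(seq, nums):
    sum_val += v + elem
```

Let's trace through this code step by step.

Initialize: sum_val = 0
Initialize: seq = [3, 1, 1, 4]
Initialize: nums = [4, 5, 2, 3]
Entering loop: for v, elem in zip(seq, nums):

After execution: sum_val = 23
23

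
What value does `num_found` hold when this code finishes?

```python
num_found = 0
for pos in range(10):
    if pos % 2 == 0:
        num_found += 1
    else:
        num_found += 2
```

Let's trace through this code step by step.

Initialize: num_found = 0
Entering loop: for pos in range(10):

After execution: num_found = 15
15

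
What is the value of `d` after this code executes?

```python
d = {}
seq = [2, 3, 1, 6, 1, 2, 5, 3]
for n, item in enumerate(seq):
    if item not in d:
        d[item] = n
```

Let's trace through this code step by step.

Initialize: d = {}
Initialize: seq = [2, 3, 1, 6, 1, 2, 5, 3]
Entering loop: for n, item in enumerate(seq):

After execution: d = {2: 0, 3: 1, 1: 2, 6: 3, 5: 6}
{2: 0, 3: 1, 1: 2, 6: 3, 5: 6}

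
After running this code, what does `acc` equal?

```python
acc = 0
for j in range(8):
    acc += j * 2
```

Let's trace through this code step by step.

Initialize: acc = 0
Entering loop: for j in range(8):

After execution: acc = 56
56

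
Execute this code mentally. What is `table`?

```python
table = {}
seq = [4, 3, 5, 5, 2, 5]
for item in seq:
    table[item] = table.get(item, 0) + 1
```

Let's trace through this code step by step.

Initialize: table = {}
Initialize: seq = [4, 3, 5, 5, 2, 5]
Entering loop: for item in seq:

After execution: table = {4: 1, 3: 1, 5: 3, 2: 1}
{4: 1, 3: 1, 5: 3, 2: 1}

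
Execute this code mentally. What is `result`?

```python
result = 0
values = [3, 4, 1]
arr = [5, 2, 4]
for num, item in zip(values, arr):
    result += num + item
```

Let's trace through this code step by step.

Initialize: result = 0
Initialize: values = [3, 4, 1]
Initialize: arr = [5, 2, 4]
Entering loop: for num, item in zip(values, arr):

After execution: result = 19
19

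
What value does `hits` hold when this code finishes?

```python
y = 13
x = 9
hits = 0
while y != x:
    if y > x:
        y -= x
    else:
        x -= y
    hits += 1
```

Let's trace through this code step by step.

Initialize: y = 13
Initialize: x = 9
Initialize: hits = 0
Entering loop: while y != x:

After execution: hits = 6
6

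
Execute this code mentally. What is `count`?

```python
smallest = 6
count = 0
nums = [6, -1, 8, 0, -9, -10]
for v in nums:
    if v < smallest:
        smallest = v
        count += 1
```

Let's trace through this code step by step.

Initialize: smallest = 6
Initialize: count = 0
Initialize: nums = [6, -1, 8, 0, -9, -10]
Entering loop: for v in nums:

After execution: count = 3
3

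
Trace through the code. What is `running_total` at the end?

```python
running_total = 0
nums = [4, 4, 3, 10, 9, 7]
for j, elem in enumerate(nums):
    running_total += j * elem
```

Let's trace through this code step by step.

Initialize: running_total = 0
Initialize: nums = [4, 4, 3, 10, 9, 7]
Entering loop: for j, elem in enumerate(nums):

After execution: running_total = 111
111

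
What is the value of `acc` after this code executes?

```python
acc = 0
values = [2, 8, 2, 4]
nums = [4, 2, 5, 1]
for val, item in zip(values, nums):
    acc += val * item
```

Let's trace through this code step by step.

Initialize: acc = 0
Initialize: values = [2, 8, 2, 4]
Initialize: nums = [4, 2, 5, 1]
Entering loop: for val, item in zip(values, nums):

After execution: acc = 38
38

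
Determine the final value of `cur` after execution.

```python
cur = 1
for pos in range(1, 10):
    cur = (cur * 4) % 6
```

Let's trace through this code step by step.

Initialize: cur = 1
Entering loop: for pos in range(1, 10):

After execution: cur = 4
4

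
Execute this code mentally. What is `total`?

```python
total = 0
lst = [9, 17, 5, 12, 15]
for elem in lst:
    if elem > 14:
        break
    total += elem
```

Let's trace through this code step by step.

Initialize: total = 0
Initialize: lst = [9, 17, 5, 12, 15]
Entering loop: for elem in lst:

After execution: total = 9
9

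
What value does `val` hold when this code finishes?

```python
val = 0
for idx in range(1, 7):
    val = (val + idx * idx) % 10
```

Let's trace through this code step by step.

Initialize: val = 0
Entering loop: for idx in range(1, 7):

After execution: val = 1
1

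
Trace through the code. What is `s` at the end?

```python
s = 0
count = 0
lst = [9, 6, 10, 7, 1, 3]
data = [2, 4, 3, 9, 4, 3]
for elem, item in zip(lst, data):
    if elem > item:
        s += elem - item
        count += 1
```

Let's trace through this code step by step.

Initialize: s = 0
Initialize: count = 0
Initialize: lst = [9, 6, 10, 7, 1, 3]
Initialize: data = [2, 4, 3, 9, 4, 3]
Entering loop: for elem, item in zip(lst, data):

After execution: s = 16
16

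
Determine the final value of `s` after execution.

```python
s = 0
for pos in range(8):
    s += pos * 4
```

Let's trace through this code step by step.

Initialize: s = 0
Entering loop: for pos in range(8):

After execution: s = 112
112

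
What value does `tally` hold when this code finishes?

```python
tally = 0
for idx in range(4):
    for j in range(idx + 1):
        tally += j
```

Let's trace through this code step by step.

Initialize: tally = 0
Entering loop: for idx in range(4):

After execution: tally = 10
10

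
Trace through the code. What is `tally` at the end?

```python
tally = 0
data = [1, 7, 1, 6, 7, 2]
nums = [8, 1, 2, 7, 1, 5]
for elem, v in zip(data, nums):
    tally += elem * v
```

Let's trace through this code step by step.

Initialize: tally = 0
Initialize: data = [1, 7, 1, 6, 7, 2]
Initialize: nums = [8, 1, 2, 7, 1, 5]
Entering loop: for elem, v in zip(data, nums):

After execution: tally = 76
76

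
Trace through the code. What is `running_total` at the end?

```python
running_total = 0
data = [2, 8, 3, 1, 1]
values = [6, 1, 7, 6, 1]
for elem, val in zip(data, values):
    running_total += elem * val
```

Let's trace through this code step by step.

Initialize: running_total = 0
Initialize: data = [2, 8, 3, 1, 1]
Initialize: values = [6, 1, 7, 6, 1]
Entering loop: for elem, val in zip(data, values):

After execution: running_total = 48
48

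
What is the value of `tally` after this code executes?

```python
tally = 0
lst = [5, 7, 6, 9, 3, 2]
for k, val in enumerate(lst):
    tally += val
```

Let's trace through this code step by step.

Initialize: tally = 0
Initialize: lst = [5, 7, 6, 9, 3, 2]
Entering loop: for k, val in enumerate(lst):

After execution: tally = 32
32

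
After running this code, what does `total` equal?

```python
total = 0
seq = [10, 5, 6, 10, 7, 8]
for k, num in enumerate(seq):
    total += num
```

Let's trace through this code step by step.

Initialize: total = 0
Initialize: seq = [10, 5, 6, 10, 7, 8]
Entering loop: for k, num in enumerate(seq):

After execution: total = 46
46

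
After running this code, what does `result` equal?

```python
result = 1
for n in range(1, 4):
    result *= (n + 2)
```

Let's trace through this code step by step.

Initialize: result = 1
Entering loop: for n in range(1, 4):

After execution: result = 60
60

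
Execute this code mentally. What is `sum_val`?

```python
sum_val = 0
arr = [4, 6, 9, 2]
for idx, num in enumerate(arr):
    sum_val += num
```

Let's trace through this code step by step.

Initialize: sum_val = 0
Initialize: arr = [4, 6, 9, 2]
Entering loop: for idx, num in enumerate(arr):

After execution: sum_val = 21
21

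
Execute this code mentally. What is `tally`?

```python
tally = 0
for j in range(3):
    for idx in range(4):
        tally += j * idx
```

Let's trace through this code step by step.

Initialize: tally = 0
Entering loop: for j in range(3):

After execution: tally = 18
18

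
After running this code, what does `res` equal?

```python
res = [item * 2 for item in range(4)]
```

Let's trace through this code step by step.

Initialize: res = [item * 2 for item in range(4)]

After execution: res = [0, 2, 4, 6]
[0, 2, 4, 6]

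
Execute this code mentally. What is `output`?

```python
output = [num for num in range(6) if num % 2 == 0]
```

Let's trace through this code step by step.

Initialize: output = [num for num in range(6) if num % 2 == 0]

After execution: output = [0, 2, 4]
[0, 2, 4]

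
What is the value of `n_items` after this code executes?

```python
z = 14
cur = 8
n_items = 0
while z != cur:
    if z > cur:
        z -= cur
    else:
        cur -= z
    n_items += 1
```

Let's trace through this code step by step.

Initialize: z = 14
Initialize: cur = 8
Initialize: n_items = 0
Entering loop: while z != cur:

After execution: n_items = 4
4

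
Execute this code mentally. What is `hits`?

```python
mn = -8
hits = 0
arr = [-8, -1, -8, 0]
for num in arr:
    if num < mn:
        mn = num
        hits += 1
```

Let's trace through this code step by step.

Initialize: mn = -8
Initialize: hits = 0
Initialize: arr = [-8, -1, -8, 0]
Entering loop: for num in arr:

After execution: hits = 0
0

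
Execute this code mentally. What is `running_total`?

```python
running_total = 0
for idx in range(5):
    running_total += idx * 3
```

Let's trace through this code step by step.

Initialize: running_total = 0
Entering loop: for idx in range(5):

After execution: running_total = 30
30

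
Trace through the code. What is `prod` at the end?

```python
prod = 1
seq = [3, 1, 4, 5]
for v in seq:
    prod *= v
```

Let's trace through this code step by step.

Initialize: prod = 1
Initialize: seq = [3, 1, 4, 5]
Entering loop: for v in seq:

After execution: prod = 60
60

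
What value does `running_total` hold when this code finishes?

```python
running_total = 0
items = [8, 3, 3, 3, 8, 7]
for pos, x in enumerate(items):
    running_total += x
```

Let's trace through this code step by step.

Initialize: running_total = 0
Initialize: items = [8, 3, 3, 3, 8, 7]
Entering loop: for pos, x in enumerate(items):

After execution: running_total = 32
32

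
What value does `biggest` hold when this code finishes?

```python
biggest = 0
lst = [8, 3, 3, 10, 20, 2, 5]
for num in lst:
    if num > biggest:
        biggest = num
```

Let's trace through this code step by step.

Initialize: biggest = 0
Initialize: lst = [8, 3, 3, 10, 20, 2, 5]
Entering loop: for num in lst:

After execution: biggest = 20
20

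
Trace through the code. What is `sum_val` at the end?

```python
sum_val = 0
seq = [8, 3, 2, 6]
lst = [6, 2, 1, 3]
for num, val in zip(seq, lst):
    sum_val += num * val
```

Let's trace through this code step by step.

Initialize: sum_val = 0
Initialize: seq = [8, 3, 2, 6]
Initialize: lst = [6, 2, 1, 3]
Entering loop: for num, val in zip(seq, lst):

After execution: sum_val = 74
74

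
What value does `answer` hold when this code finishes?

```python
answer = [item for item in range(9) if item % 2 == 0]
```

Let's trace through this code step by step.

Initialize: answer = [item for item in range(9) if item % 2 == 0]

After execution: answer = [0, 2, 4, 6, 8]
[0, 2, 4, 6, 8]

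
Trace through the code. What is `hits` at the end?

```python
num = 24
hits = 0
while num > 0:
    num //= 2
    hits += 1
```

Let's trace through this code step by step.

Initialize: num = 24
Initialize: hits = 0
Entering loop: while num > 0:

After execution: hits = 5
5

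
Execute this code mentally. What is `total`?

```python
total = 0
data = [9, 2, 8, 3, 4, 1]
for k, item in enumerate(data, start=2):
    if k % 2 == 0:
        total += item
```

Let's trace through this code step by step.

Initialize: total = 0
Initialize: data = [9, 2, 8, 3, 4, 1]
Entering loop: for k, item in enumerate(data, start=2):

After execution: total = 21
21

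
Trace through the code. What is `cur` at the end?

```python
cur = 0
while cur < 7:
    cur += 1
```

Let's trace through this code step by step.

Initialize: cur = 0
Entering loop: while cur < 7:

After execution: cur = 7
7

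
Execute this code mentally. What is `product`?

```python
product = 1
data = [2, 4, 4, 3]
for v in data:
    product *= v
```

Let's trace through this code step by step.

Initialize: product = 1
Initialize: data = [2, 4, 4, 3]
Entering loop: for v in data:

After execution: product = 96
96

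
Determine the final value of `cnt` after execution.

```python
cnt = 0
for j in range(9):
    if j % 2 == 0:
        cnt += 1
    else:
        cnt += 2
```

Let's trace through this code step by step.

Initialize: cnt = 0
Entering loop: for j in range(9):

After execution: cnt = 13
13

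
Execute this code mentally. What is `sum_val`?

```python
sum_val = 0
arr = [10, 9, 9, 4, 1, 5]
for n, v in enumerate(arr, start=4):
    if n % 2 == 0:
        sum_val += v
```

Let's trace through this code step by step.

Initialize: sum_val = 0
Initialize: arr = [10, 9, 9, 4, 1, 5]
Entering loop: for n, v in enumerate(arr, start=4):

After execution: sum_val = 20
20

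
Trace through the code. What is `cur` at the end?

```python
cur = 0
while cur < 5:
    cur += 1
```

Let's trace through this code step by step.

Initialize: cur = 0
Entering loop: while cur < 5:

After execution: cur = 5
5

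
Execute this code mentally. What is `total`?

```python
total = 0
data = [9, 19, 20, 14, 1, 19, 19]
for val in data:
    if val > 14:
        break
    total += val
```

Let's trace through this code step by step.

Initialize: total = 0
Initialize: data = [9, 19, 20, 14, 1, 19, 19]
Entering loop: for val in data:

After execution: total = 9
9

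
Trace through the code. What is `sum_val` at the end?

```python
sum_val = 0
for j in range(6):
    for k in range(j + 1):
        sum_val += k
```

Let's trace through this code step by step.

Initialize: sum_val = 0
Entering loop: for j in range(6):

After execution: sum_val = 35
35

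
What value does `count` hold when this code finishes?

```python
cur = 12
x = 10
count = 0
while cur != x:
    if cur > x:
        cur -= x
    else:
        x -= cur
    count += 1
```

Let's trace through this code step by step.

Initialize: cur = 12
Initialize: x = 10
Initialize: count = 0
Entering loop: while cur != x:

After execution: count = 5
5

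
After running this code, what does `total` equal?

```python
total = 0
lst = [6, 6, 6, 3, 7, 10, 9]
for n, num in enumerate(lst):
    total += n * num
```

Let's trace through this code step by step.

Initialize: total = 0
Initialize: lst = [6, 6, 6, 3, 7, 10, 9]
Entering loop: for n, num in enumerate(lst):

After execution: total = 159
159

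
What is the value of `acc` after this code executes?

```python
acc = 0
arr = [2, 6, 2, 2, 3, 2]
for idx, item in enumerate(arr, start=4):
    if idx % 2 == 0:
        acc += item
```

Let's trace through this code step by step.

Initialize: acc = 0
Initialize: arr = [2, 6, 2, 2, 3, 2]
Entering loop: for idx, item in enumerate(arr, start=4):

After execution: acc = 7
7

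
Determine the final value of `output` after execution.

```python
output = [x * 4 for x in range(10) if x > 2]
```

Let's trace through this code step by step.

Initialize: output = [x * 4 for x in range(10) if x > 2]

After execution: output = [12, 16, 20, 24, 28, 32, 36]
[12, 16, 20, 24, 28, 32, 36]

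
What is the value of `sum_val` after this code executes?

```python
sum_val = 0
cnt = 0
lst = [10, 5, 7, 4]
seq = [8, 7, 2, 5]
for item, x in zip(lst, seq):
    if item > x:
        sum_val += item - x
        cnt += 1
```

Let's trace through this code step by step.

Initialize: sum_val = 0
Initialize: cnt = 0
Initialize: lst = [10, 5, 7, 4]
Initialize: seq = [8, 7, 2, 5]
Entering loop: for item, x in zip(lst, seq):

After execution: sum_val = 7
7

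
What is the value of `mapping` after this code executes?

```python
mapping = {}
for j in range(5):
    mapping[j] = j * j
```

Let's trace through this code step by step.

Initialize: mapping = {}
Entering loop: for j in range(5):

After execution: mapping = {0: 0, 1: 1, 2: 4, 3: 9, 4: 16}
{0: 0, 1: 1, 2: 4, 3: 9, 4: 16}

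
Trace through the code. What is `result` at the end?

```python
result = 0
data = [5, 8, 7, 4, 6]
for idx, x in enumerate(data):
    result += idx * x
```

Let's trace through this code step by step.

Initialize: result = 0
Initialize: data = [5, 8, 7, 4, 6]
Entering loop: for idx, x in enumerate(data):

After execution: result = 58
58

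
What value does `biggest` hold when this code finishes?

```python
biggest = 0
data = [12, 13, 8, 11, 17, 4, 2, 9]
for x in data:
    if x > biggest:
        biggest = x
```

Let's trace through this code step by step.

Initialize: biggest = 0
Initialize: data = [12, 13, 8, 11, 17, 4, 2, 9]
Entering loop: for x in data:

After execution: biggest = 17
17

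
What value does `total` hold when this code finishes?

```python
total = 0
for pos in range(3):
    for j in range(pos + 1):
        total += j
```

Let's trace through this code step by step.

Initialize: total = 0
Entering loop: for pos in range(3):

After execution: total = 4
4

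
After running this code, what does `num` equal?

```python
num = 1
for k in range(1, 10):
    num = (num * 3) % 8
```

Let's trace through this code step by step.

Initialize: num = 1
Entering loop: for k in range(1, 10):

After execution: num = 3
3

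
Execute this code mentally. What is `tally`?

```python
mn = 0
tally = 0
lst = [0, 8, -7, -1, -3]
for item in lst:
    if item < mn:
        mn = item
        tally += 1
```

Let's trace through this code step by step.

Initialize: mn = 0
Initialize: tally = 0
Initialize: lst = [0, 8, -7, -1, -3]
Entering loop: for item in lst:

After execution: tally = 1
1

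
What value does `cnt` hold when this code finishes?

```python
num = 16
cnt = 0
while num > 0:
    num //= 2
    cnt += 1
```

Let's trace through this code step by step.

Initialize: num = 16
Initialize: cnt = 0
Entering loop: while num > 0:

After execution: cnt = 5
5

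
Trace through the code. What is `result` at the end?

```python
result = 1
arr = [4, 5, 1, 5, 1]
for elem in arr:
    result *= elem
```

Let's trace through this code step by step.

Initialize: result = 1
Initialize: arr = [4, 5, 1, 5, 1]
Entering loop: for elem in arr:

After execution: result = 100
100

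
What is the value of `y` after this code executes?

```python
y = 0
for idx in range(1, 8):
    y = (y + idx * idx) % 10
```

Let's trace through this code step by step.

Initialize: y = 0
Entering loop: for idx in range(1, 8):

After execution: y = 0
0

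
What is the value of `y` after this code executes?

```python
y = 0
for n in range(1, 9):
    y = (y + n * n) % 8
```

Let's trace through this code step by step.

Initialize: y = 0
Entering loop: for n in range(1, 9):

After execution: y = 4
4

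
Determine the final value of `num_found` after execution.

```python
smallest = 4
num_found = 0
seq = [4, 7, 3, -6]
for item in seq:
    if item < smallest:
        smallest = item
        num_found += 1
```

Let's trace through this code step by step.

Initialize: smallest = 4
Initialize: num_found = 0
Initialize: seq = [4, 7, 3, -6]
Entering loop: for item in seq:

After execution: num_found = 2
2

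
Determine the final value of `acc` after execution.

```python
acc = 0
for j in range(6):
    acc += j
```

Let's trace through this code step by step.

Initialize: acc = 0
Entering loop: for j in range(6):

After execution: acc = 15
15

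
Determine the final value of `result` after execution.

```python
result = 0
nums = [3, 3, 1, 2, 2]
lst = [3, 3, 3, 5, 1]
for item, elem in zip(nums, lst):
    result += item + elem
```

Let's trace through this code step by step.

Initialize: result = 0
Initialize: nums = [3, 3, 1, 2, 2]
Initialize: lst = [3, 3, 3, 5, 1]
Entering loop: for item, elem in zip(nums, lst):

After execution: result = 26
26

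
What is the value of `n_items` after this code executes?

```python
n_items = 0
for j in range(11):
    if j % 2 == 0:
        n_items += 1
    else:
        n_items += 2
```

Let's trace through this code step by step.

Initialize: n_items = 0
Entering loop: for j in range(11):

After execution: n_items = 16
16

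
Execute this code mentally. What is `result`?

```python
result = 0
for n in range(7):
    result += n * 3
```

Let's trace through this code step by step.

Initialize: result = 0
Entering loop: for n in range(7):

After execution: result = 63
63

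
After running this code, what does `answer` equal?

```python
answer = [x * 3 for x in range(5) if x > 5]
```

Let's trace through this code step by step.

Initialize: answer = [x * 3 for x in range(5) if x > 5]

After execution: answer = []
[]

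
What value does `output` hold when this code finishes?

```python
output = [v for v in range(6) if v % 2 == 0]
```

Let's trace through this code step by step.

Initialize: output = [v for v in range(6) if v % 2 == 0]

After execution: output = [0, 2, 4]
[0, 2, 4]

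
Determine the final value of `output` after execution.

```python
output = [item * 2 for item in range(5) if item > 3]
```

Let's trace through this code step by step.

Initialize: output = [item * 2 for item in range(5) if item > 3]

After execution: output = [8]
[8]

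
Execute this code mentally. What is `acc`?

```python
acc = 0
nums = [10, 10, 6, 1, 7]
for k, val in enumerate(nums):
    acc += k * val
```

Let's trace through this code step by step.

Initialize: acc = 0
Initialize: nums = [10, 10, 6, 1, 7]
Entering loop: for k, val in enumerate(nums):

After execution: acc = 53
53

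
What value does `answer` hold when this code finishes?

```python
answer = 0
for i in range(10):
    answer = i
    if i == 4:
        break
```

Let's trace through this code step by step.

Initialize: answer = 0
Entering loop: for i in range(10):

After execution: answer = 4
4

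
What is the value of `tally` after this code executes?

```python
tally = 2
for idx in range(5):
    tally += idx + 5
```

Let's trace through this code step by step.

Initialize: tally = 2
Entering loop: for idx in range(5):

After execution: tally = 37
37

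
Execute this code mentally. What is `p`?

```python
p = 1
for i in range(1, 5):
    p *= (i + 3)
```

Let's trace through this code step by step.

Initialize: p = 1
Entering loop: for i in range(1, 5):

After execution: p = 840
840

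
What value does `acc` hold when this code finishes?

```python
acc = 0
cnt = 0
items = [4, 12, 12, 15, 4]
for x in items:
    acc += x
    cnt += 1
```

Let's trace through this code step by step.

Initialize: acc = 0
Initialize: cnt = 0
Initialize: items = [4, 12, 12, 15, 4]
Entering loop: for x in items:

After execution: acc = 47
47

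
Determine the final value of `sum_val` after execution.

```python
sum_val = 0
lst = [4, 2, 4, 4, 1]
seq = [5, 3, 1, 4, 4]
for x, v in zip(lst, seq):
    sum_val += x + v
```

Let's trace through this code step by step.

Initialize: sum_val = 0
Initialize: lst = [4, 2, 4, 4, 1]
Initialize: seq = [5, 3, 1, 4, 4]
Entering loop: for x, v in zip(lst, seq):

After execution: sum_val = 32
32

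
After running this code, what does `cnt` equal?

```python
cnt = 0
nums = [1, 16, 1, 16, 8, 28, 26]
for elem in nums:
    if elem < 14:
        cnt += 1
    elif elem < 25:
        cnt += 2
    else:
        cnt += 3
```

Let's trace through this code step by step.

Initialize: cnt = 0
Initialize: nums = [1, 16, 1, 16, 8, 28, 26]
Entering loop: for elem in nums:

After execution: cnt = 13
13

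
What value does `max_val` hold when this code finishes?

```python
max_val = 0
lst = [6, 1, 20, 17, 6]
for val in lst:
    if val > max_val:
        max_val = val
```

Let's trace through this code step by step.

Initialize: max_val = 0
Initialize: lst = [6, 1, 20, 17, 6]
Entering loop: for val in lst:

After execution: max_val = 20
20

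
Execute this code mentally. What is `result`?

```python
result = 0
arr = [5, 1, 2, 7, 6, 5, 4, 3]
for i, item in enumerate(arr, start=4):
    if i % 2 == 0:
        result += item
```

Let's trace through this code step by step.

Initialize: result = 0
Initialize: arr = [5, 1, 2, 7, 6, 5, 4, 3]
Entering loop: for i, item in enumerate(arr, start=4):

After execution: result = 17
17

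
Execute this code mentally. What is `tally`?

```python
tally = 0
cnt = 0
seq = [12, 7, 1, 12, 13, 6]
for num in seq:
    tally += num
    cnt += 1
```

Let's trace through this code step by step.

Initialize: tally = 0
Initialize: cnt = 0
Initialize: seq = [12, 7, 1, 12, 13, 6]
Entering loop: for num in seq:

After execution: tally = 51
51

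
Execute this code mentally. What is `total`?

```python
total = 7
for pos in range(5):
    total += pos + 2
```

Let's trace through this code step by step.

Initialize: total = 7
Entering loop: for pos in range(5):

After execution: total = 27
27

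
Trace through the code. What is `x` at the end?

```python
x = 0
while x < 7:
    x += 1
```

Let's trace through this code step by step.

Initialize: x = 0
Entering loop: while x < 7:

After execution: x = 7
7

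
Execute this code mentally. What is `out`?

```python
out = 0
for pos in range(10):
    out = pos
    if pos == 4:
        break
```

Let's trace through this code step by step.

Initialize: out = 0
Entering loop: for pos in range(10):

After execution: out = 4
4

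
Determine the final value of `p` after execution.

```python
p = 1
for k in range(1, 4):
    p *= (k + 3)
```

Let's trace through this code step by step.

Initialize: p = 1
Entering loop: for k in range(1, 4):

After execution: p = 120
120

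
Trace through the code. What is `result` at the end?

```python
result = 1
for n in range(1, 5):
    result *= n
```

Let's trace through this code step by step.

Initialize: result = 1
Entering loop: for n in range(1, 5):

After execution: result = 24
24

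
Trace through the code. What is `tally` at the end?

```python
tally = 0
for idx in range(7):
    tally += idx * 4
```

Let's trace through this code step by step.

Initialize: tally = 0
Entering loop: for idx in range(7):

After execution: tally = 84
84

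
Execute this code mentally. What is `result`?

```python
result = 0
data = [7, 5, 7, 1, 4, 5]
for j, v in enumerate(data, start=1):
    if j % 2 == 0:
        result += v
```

Let's trace through this code step by step.

Initialize: result = 0
Initialize: data = [7, 5, 7, 1, 4, 5]
Entering loop: for j, v in enumerate(data, start=1):

After execution: result = 11
11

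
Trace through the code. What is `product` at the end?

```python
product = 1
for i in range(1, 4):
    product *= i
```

Let's trace through this code step by step.

Initialize: product = 1
Entering loop: for i in range(1, 4):

After execution: product = 6
6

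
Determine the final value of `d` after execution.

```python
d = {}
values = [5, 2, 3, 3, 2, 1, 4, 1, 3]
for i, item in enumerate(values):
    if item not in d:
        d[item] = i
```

Let's trace through this code step by step.

Initialize: d = {}
Initialize: values = [5, 2, 3, 3, 2, 1, 4, 1, 3]
Entering loop: for i, item in enumerate(values):

After execution: d = {5: 0, 2: 1, 3: 2, 1: 5, 4: 6}
{5: 0, 2: 1, 3: 2, 1: 5, 4: 6}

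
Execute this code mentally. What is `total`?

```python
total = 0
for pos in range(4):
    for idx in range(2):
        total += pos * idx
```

Let's trace through this code step by step.

Initialize: total = 0
Entering loop: for pos in range(4):

After execution: total = 6
6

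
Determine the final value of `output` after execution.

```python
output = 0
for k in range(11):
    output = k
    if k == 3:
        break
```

Let's trace through this code step by step.

Initialize: output = 0
Entering loop: for k in range(11):

After execution: output = 3
3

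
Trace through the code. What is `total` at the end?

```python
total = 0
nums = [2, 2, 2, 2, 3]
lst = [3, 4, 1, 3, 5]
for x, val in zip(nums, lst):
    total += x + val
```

Let's trace through this code step by step.

Initialize: total = 0
Initialize: nums = [2, 2, 2, 2, 3]
Initialize: lst = [3, 4, 1, 3, 5]
Entering loop: for x, val in zip(nums, lst):

After execution: total = 27
27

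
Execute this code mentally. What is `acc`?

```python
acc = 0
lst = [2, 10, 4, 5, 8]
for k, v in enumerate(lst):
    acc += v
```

Let's trace through this code step by step.

Initialize: acc = 0
Initialize: lst = [2, 10, 4, 5, 8]
Entering loop: for k, v in enumerate(lst):

After execution: acc = 29
29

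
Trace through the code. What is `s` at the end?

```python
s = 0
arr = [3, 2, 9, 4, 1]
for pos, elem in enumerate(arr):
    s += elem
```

Let's trace through this code step by step.

Initialize: s = 0
Initialize: arr = [3, 2, 9, 4, 1]
Entering loop: for pos, elem in enumerate(arr):

After execution: s = 19
19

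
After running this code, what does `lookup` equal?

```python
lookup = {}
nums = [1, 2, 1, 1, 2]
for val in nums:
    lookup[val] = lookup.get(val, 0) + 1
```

Let's trace through this code step by step.

Initialize: lookup = {}
Initialize: nums = [1, 2, 1, 1, 2]
Entering loop: for val in nums:

After execution: lookup = {1: 3, 2: 2}
{1: 3, 2: 2}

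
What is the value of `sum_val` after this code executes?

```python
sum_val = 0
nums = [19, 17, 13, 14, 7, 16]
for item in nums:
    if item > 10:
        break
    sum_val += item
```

Let's trace through this code step by step.

Initialize: sum_val = 0
Initialize: nums = [19, 17, 13, 14, 7, 16]
Entering loop: for item in nums:

After execution: sum_val = 0
0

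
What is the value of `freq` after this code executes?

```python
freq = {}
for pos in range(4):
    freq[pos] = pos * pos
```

Let's trace through this code step by step.

Initialize: freq = {}
Entering loop: for pos in range(4):

After execution: freq = {0: 0, 1: 1, 2: 4, 3: 9}
{0: 0, 1: 1, 2: 4, 3: 9}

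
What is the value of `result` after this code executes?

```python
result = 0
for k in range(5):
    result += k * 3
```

Let's trace through this code step by step.

Initialize: result = 0
Entering loop: for k in range(5):

After execution: result = 30
30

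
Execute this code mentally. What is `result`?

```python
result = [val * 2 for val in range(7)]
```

Let's trace through this code step by step.

Initialize: result = [val * 2 for val in range(7)]

After execution: result = [0, 2, 4, 6, 8, 10, 12]
[0, 2, 4, 6, 8, 10, 12]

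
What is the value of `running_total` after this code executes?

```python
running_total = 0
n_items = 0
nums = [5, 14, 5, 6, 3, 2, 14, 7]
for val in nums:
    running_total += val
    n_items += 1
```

Let's trace through this code step by step.

Initialize: running_total = 0
Initialize: n_items = 0
Initialize: nums = [5, 14, 5, 6, 3, 2, 14, 7]
Entering loop: for val in nums:

After execution: running_total = 56
56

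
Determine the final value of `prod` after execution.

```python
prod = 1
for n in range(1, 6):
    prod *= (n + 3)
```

Let's trace through this code step by step.

Initialize: prod = 1
Entering loop: for n in range(1, 6):

After execution: prod = 6720
6720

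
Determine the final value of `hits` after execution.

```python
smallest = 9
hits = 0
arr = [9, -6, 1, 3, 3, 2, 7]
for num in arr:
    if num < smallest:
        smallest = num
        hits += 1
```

Let's trace through this code step by step.

Initialize: smallest = 9
Initialize: hits = 0
Initialize: arr = [9, -6, 1, 3, 3, 2, 7]
Entering loop: for num in arr:

After execution: hits = 1
1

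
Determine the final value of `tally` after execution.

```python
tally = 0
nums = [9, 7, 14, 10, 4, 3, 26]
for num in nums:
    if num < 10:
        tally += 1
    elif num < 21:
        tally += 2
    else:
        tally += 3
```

Let's trace through this code step by step.

Initialize: tally = 0
Initialize: nums = [9, 7, 14, 10, 4, 3, 26]
Entering loop: for num in nums:

After execution: tally = 11
11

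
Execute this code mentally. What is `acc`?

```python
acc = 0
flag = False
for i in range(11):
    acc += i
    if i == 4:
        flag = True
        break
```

Let's trace through this code step by step.

Initialize: acc = 0
Initialize: flag = False
Entering loop: for i in range(11):

After execution: acc = 10
10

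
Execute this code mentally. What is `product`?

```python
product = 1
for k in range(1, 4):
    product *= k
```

Let's trace through this code step by step.

Initialize: product = 1
Entering loop: for k in range(1, 4):

After execution: product = 6
6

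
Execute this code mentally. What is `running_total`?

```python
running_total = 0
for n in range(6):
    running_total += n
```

Let's trace through this code step by step.

Initialize: running_total = 0
Entering loop: for n in range(6):

After execution: running_total = 15
15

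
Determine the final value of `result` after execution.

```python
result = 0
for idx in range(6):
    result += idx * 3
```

Let's trace through this code step by step.

Initialize: result = 0
Entering loop: for idx in range(6):

After execution: result = 45
45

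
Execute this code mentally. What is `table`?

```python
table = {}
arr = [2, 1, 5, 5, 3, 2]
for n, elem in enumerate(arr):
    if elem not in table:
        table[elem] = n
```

Let's trace through this code step by step.

Initialize: table = {}
Initialize: arr = [2, 1, 5, 5, 3, 2]
Entering loop: for n, elem in enumerate(arr):

After execution: table = {2: 0, 1: 1, 5: 2, 3: 4}
{2: 0, 1: 1, 5: 2, 3: 4}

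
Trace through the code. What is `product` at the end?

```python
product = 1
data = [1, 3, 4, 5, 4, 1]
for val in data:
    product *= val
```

Let's trace through this code step by step.

Initialize: product = 1
Initialize: data = [1, 3, 4, 5, 4, 1]
Entering loop: for val in data:

After execution: product = 240
240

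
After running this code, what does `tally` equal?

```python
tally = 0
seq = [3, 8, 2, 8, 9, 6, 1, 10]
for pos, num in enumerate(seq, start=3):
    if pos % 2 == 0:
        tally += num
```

Let's trace through this code step by step.

Initialize: tally = 0
Initialize: seq = [3, 8, 2, 8, 9, 6, 1, 10]
Entering loop: for pos, num in enumerate(seq, start=3):

After execution: tally = 32
32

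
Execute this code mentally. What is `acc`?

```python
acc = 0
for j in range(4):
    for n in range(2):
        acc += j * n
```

Let's trace through this code step by step.

Initialize: acc = 0
Entering loop: for j in range(4):

After execution: acc = 6
6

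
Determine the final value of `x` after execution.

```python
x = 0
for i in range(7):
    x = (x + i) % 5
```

Let's trace through this code step by step.

Initialize: x = 0
Entering loop: for i in range(7):

After execution: x = 1
1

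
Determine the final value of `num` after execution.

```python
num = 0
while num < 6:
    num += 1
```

Let's trace through this code step by step.

Initialize: num = 0
Entering loop: while num < 6:

After execution: num = 6
6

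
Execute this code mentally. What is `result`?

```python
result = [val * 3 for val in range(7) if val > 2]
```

Let's trace through this code step by step.

Initialize: result = [val * 3 for val in range(7) if val > 2]

After execution: result = [9, 12, 15, 18]
[9, 12, 15, 18]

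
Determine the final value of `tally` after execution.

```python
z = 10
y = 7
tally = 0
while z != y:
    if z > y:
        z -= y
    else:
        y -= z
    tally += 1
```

Let's trace through this code step by step.

Initialize: z = 10
Initialize: y = 7
Initialize: tally = 0
Entering loop: while z != y:

After execution: tally = 5
5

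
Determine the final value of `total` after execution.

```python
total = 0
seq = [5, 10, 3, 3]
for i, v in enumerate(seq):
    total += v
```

Let's trace through this code step by step.

Initialize: total = 0
Initialize: seq = [5, 10, 3, 3]
Entering loop: for i, v in enumerate(seq):

After execution: total = 21
21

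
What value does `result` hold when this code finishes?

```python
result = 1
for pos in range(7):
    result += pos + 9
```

Let's trace through this code step by step.

Initialize: result = 1
Entering loop: for pos in range(7):

After execution: result = 85
85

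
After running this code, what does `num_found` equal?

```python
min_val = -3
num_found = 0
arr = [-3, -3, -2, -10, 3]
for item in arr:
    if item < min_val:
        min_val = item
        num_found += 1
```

Let's trace through this code step by step.

Initialize: min_val = -3
Initialize: num_found = 0
Initialize: arr = [-3, -3, -2, -10, 3]
Entering loop: for item in arr:

After execution: num_found = 1
1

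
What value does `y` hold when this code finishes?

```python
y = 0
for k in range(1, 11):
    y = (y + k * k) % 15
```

Let's trace through this code step by step.

Initialize: y = 0
Entering loop: for k in range(1, 11):

After execution: y = 10
10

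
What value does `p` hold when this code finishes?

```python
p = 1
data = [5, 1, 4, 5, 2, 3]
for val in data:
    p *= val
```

Let's trace through this code step by step.

Initialize: p = 1
Initialize: data = [5, 1, 4, 5, 2, 3]
Entering loop: for val in data:

After execution: p = 600
600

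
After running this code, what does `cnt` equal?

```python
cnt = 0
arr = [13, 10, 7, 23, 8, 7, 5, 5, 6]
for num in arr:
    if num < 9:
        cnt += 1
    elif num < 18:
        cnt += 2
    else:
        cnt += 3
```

Let's trace through this code step by step.

Initialize: cnt = 0
Initialize: arr = [13, 10, 7, 23, 8, 7, 5, 5, 6]
Entering loop: for num in arr:

After execution: cnt = 13
13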